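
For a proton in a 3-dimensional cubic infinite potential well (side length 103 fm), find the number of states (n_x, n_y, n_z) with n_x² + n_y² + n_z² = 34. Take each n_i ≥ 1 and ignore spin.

The level has n_x² + n_y² + n_z² = 34. The ordered positive-integer solutions are (3, 3, 4), (3, 4, 3), (4, 3, 3).
That gives 3 states.

degeneracy = 3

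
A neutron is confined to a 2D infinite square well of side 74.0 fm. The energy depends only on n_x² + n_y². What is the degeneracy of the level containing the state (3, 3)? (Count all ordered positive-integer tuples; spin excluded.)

The level has n_x² + n_y² = 18. The ordered positive-integer solutions are (3, 3).
That gives 1 state.

degeneracy = 1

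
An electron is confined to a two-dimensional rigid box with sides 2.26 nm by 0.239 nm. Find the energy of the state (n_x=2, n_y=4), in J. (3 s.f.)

For a 2D rectangular well E = (h²/8m_e)·Σ n_i²/L_i² = (6.626×10^-34)²/(8·9.109×10^-31) · [2²/(2.26 nm)² + 4²/(0.239 nm)²].
Evaluating gives E = 1.69×10^-17 J.

E = 1.69×10^-17 J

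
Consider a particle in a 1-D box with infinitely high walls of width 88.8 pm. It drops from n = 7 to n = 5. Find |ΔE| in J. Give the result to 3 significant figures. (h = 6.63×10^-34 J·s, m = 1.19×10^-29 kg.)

E_1 = h²/(8mL²) = 5.856×10^-19 J.
|ΔE| = |7² − 5²|·E_1 = 24·5.856×10^-19 J = 1.41×10^-17 J.

|ΔE| = 1.41×10^-17 J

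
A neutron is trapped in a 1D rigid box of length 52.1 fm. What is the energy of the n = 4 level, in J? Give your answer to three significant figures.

E_4 = 1.93×10^-13 J

For an infinite well E_n = n²h²/(8m_nL²), so E_1 = h²/(8m_nL²) = (6.626×10^-34)²/(8·1.675×10^-27·(5.21×10^-14 m)²) = 1.207×10^-14 J.
Then E_4 = 4²·E_1 = 16·1.207×10^-14 J = 1.93×10^-13 J.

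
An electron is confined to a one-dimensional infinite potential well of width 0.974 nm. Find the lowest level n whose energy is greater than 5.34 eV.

n = 4

E_1 = h²/(8m_eL²) = 6.351×10^-20 J = 0.3964 eV.
Need n² > 5.34/0.3964 = 13.47, i.e. n > 3.670.
The smallest integer satisfying this is n = 4.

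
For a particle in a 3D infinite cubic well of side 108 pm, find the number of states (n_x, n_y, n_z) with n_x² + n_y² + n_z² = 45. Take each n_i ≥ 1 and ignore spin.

The level has n_x² + n_y² + n_z² = 45. The ordered positive-integer solutions are (2, 4, 5), (2, 5, 4), (4, 2, 5), (4, 5, 2), (5, 2, 4), (5, 4, 2).
That gives 6 states.

degeneracy = 6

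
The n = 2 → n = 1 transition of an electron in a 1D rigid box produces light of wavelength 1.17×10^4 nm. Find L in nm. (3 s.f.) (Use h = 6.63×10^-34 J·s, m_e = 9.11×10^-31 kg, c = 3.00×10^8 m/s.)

The photon carries ΔE = hc/λ = 6.63×10^-34·3.00×10^8/1.17×10^-5 m = 1.700×10^-20 J.
Since ΔE = (2² − 1²)E_1, E_1 = 5.667×10^-21 J, and L = h/√(8m_eE_1) = 3.26×10^-9 m = 3.26 nm.

L = 3.26 nm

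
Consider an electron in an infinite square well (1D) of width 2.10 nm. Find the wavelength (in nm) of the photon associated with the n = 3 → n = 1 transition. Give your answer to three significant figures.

E_1 = h²/(8m_eL²) = 1.366×10^-20 J, so ΔE = (3² − 1²)E_1 = 1.093×10^-19 J.
λ = hc/ΔE = (6.626×10^-34·2.998×10^8)/1.093×10^-19 = 1.82×10^-6 m = 1.82×10^3 nm.

λ = 1.82×10^3 nm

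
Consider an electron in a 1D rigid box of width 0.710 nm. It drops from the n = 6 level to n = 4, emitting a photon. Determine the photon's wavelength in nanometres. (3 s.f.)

E_1 = h²/(8m_eL²) = 1.195×10^-19 J, so ΔE = (6² − 4²)E_1 = 2.390×10^-18 J.
λ = hc/ΔE = (6.626×10^-34·2.998×10^8)/2.390×10^-18 = 8.31×10^-8 m = 83.1 nm.

λ = 83.1 nm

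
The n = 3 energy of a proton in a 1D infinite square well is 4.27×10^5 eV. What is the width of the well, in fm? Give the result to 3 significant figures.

L = 65.7 fm

From E_n = n²h²/(8m_pL²), L = n·h/√(8m_pE_n).
E_3 = 4.27×10^5 eV = 6.841×10^-14 J, so L = 3·6.626×10^-34/√(8·1.673×10^-27·6.841×10^-14) = 6.57×10^-14 m = 65.7 fm.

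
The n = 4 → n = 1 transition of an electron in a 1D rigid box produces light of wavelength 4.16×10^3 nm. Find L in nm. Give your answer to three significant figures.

The photon carries ΔE = hc/λ = 6.626×10^-34·2.998×10^8/4.16×10^-6 m = 4.775×10^-20 J.
Since ΔE = (4² − 1²)E_1, E_1 = 3.183×10^-21 J, and L = h/√(8m_eE_1) = 4.35×10^-9 m = 4.35 nm.

L = 4.35 nm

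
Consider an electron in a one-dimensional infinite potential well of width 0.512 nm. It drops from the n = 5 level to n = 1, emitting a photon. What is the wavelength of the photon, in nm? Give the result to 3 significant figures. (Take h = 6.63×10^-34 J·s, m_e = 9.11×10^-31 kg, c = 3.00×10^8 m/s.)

E_1 = h²/(8m_eL²) = 2.301×10^-19 J, so ΔE = (5² − 1²)E_1 = 5.522×10^-18 J.
λ = hc/ΔE = (6.63×10^-34·3.00×10^8)/5.522×10^-18 = 3.60×10^-8 m = 36.0 nm.

λ = 36.0 nm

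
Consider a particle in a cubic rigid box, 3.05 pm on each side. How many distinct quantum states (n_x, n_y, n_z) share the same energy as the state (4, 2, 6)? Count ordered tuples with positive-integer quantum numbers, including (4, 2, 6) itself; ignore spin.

degeneracy = 6

The level has n_x² + n_y² + n_z² = 56. The ordered positive-integer solutions are (2, 4, 6), (2, 6, 4), (4, 2, 6), (4, 6, 2), (6, 2, 4), (6, 4, 2).
That gives 6 states.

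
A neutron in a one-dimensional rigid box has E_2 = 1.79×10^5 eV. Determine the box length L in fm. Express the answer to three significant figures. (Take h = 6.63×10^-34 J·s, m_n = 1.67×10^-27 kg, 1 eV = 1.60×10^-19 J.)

From E_n = n²h²/(8m_nL²), L = n·h/√(8m_nE_n).
E_2 = 1.79×10^5 eV = 2.864×10^-14 J, so L = 2·6.63×10^-34/√(8·1.67×10^-27·2.864×10^-14) = 6.78×10^-14 m = 67.8 fm.

L = 67.8 fm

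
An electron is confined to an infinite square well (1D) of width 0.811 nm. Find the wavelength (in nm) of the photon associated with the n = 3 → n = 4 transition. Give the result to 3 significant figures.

λ = 310 nm

E_1 = h²/(8m_eL²) = 9.160×10^-20 J, so ΔE = (4² − 3²)E_1 = 6.412×10^-19 J.
λ = hc/ΔE = (6.626×10^-34·2.998×10^8)/6.412×10^-19 = 3.10×10^-7 m = 310 nm.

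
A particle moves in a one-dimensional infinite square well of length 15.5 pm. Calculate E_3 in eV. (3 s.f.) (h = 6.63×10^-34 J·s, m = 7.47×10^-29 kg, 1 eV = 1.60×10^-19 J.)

For an infinite well E_n = n²h²/(8mL²), so E_1 = h²/(8mL²) = (6.63×10^-34)²/(8·7.47×10^-29·(1.55×10^-11 m)²) = 3.062×10^-18 J.
Then E_3 = 3²·E_1 = 9·3.062×10^-18 J = 2.756×10^-17 J.
Converting, E_3 = 2.756×10^-17 J / (1.60×10^-19 J/eV) = 172 eV.

E_3 = 172 eV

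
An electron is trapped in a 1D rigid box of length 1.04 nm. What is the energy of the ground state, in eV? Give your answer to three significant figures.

For an infinite well E_n = n²h²/(8m_eL²), so E_1 = h²/(8m_eL²) = (6.626×10^-34)²/(8·9.109×10^-31·(1.04×10^-9 m)²) = 5.570×10^-20 J.
Converting, E_1 = 5.570×10^-20 J / (1.602×10^-19 J/eV) = 0.348 eV.

E_1 = 0.348 eV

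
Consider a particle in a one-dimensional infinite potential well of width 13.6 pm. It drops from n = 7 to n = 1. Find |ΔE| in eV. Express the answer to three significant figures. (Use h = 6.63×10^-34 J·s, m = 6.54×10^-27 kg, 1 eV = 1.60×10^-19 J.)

E_1 = h²/(8mL²) = 4.542×10^-20 J.
|ΔE| = |7² − 1²|·E_1 = 48·4.542×10^-20 J = 2.180×10^-18 J = 13.6 eV.

|ΔE| = 13.6 eV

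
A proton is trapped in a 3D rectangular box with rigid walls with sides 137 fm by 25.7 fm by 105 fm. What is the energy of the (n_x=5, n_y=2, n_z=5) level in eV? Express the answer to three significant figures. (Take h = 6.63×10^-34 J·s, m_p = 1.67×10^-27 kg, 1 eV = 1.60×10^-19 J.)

For a 3D rectangular well E = (h²/8m_p)·Σ n_i²/L_i² = (6.63×10^-34)²/(8·1.67×10^-27) · [5²/(137 fm)² + 2²/(25.7 fm)² + 5²/(105 fm)²].
Evaluating gives E = 3.177×10^-13 J = 1.99×10^6 eV.

E = 1.99×10^6 eV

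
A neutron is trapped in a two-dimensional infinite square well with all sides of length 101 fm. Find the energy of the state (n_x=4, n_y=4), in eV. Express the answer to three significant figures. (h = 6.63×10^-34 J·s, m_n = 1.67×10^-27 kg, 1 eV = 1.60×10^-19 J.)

For a 2D rectangular well E = (h²/8m_n)·Σ n_i²/L_i² = (6.63×10^-34)²/(8·1.67×10^-27) · [4²/(101 fm)² + 4²/(101 fm)²].
Evaluating gives E = 1.032×10^-13 J = 6.45×10^5 eV.

E = 6.45×10^5 eV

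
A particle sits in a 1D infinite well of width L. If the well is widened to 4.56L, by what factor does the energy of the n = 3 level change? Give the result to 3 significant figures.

E_n ∝ 1/L², so the energy scales by 1/4.56² = 0.0481.

0.0481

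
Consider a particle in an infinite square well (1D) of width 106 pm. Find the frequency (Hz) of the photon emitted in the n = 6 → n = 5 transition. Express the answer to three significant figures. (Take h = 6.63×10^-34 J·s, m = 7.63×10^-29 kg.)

f = 1.06×10^15 Hz

E_1 = h²/(8mL²) = 6.409×10^-20 J and ΔE = (6² − 5²)E_1 = 7.050×10^-19 J.
f = ΔE/h = 7.050×10^-19/6.63×10^-34 = 1.06×10^15 Hz.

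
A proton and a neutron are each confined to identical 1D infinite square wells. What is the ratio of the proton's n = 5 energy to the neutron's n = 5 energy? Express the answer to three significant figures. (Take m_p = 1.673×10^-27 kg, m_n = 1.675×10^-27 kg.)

1.00

E_n ∝ 1/m at fixed n and L, so the ratio is m_n/m_p = 1.675×10^-27/1.673×10^-27 = 1.00.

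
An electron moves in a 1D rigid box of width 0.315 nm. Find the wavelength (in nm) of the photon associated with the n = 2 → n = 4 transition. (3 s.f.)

λ = 27.3 nm

E_1 = h²/(8m_eL²) = 6.072×10^-19 J, so ΔE = (4² − 2²)E_1 = 7.286×10^-18 J.
λ = hc/ΔE = (6.626×10^-34·2.998×10^8)/7.286×10^-18 = 2.73×10^-8 m = 27.3 nm.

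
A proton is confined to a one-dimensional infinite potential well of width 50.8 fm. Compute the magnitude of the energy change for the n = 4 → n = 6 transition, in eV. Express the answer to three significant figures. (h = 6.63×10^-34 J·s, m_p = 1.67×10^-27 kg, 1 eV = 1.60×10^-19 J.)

|ΔE| = 1.59×10^6 eV

E_1 = h²/(8m_pL²) = 1.275×10^-14 J.
|ΔE| = |4² − 6²|·E_1 = 20·1.275×10^-14 J = 2.550×10^-13 J = 1.59×10^6 eV.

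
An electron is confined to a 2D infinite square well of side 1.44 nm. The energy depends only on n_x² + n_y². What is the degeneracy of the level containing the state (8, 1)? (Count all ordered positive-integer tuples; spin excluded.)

The level has n_x² + n_y² = 65. The ordered positive-integer solutions are (1, 8), (4, 7), (7, 4), (8, 1).
That gives 4 states.

degeneracy = 4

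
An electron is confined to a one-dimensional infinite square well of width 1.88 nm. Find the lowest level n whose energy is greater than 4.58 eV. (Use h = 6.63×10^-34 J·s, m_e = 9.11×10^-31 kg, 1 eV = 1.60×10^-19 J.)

n = 7

E_1 = h²/(8m_eL²) = 1.706×10^-20 J = 0.1066 eV.
Need n² > 4.58/0.1066 = 42.96, i.e. n > 6.554.
The smallest integer satisfying this is n = 7.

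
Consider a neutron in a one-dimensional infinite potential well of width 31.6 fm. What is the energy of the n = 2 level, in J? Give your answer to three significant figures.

E_2 = 1.31×10^-13 J

For an infinite well E_n = n²h²/(8m_nL²), so E_1 = h²/(8m_nL²) = (6.626×10^-34)²/(8·1.675×10^-27·(3.16×10^-14 m)²) = 3.281×10^-14 J.
Then E_2 = 2²·E_1 = 4·3.281×10^-14 J = 1.31×10^-13 J.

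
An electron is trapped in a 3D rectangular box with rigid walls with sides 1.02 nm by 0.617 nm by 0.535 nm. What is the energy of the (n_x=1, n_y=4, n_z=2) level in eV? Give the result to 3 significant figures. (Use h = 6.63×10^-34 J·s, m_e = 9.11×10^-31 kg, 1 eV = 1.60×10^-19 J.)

For a 3D rectangular well E = (h²/8m_e)·Σ n_i²/L_i² = (6.63×10^-34)²/(8·9.11×10^-31) · [1²/(1.02 nm)² + 4²/(0.617 nm)² + 2²/(0.535 nm)²].
Evaluating gives E = 3.436×10^-18 J = 21.5 eV.

E = 21.5 eV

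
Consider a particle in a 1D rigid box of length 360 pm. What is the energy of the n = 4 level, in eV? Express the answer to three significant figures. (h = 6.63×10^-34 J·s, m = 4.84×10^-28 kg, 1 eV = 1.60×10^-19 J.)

For an infinite well E_n = n²h²/(8mL²), so E_1 = h²/(8mL²) = (6.63×10^-34)²/(8·4.84×10^-28·(3.60×10^-10 m)²) = 8.760×10^-22 J.
Then E_4 = 4²·E_1 = 16·8.760×10^-22 J = 1.402×10^-20 J.
Converting, E_4 = 1.402×10^-20 J / (1.60×10^-19 J/eV) = 0.0876 eV.

E_4 = 0.0876 eV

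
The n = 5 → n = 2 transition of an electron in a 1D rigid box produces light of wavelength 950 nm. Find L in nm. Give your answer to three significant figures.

The photon carries ΔE = hc/λ = 6.626×10^-34·2.998×10^8/9.50×10^-7 m = 2.091×10^-19 J.
Since ΔE = (5² − 2²)E_1, E_1 = 9.957×10^-21 J, and L = h/√(8m_eE_1) = 2.46×10^-9 m = 2.46 nm.

L = 2.46 nm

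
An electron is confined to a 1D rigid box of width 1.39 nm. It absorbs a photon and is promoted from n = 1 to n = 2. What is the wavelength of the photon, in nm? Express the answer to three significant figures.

E_1 = h²/(8m_eL²) = 3.118×10^-20 J, so ΔE = (2² − 1²)E_1 = 9.354×10^-20 J.
λ = hc/ΔE = (6.626×10^-34·2.998×10^8)/9.354×10^-20 = 2.12×10^-6 m = 2.12×10^3 nm.

λ = 2.12×10^3 nm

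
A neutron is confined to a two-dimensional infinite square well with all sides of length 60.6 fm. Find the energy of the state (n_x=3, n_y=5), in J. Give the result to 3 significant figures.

For a 2D rectangular well E = (h²/8m_n)·Σ n_i²/L_i² = (6.626×10^-34)²/(8·1.675×10^-27) · [3²/(60.6 fm)² + 5²/(60.6 fm)²].
Evaluating gives E = 3.03×10^-13 J.

E = 3.03×10^-13 J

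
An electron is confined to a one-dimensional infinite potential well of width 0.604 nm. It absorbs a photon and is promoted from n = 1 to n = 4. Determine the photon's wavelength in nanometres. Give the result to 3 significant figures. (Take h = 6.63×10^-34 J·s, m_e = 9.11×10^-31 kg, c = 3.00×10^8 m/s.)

E_1 = h²/(8m_eL²) = 1.653×10^-19 J, so ΔE = (4² − 1²)E_1 = 2.479×10^-18 J.
λ = hc/ΔE = (6.63×10^-34·3.00×10^8)/2.479×10^-18 = 8.02×10^-8 m = 80.2 nm.

λ = 80.2 nm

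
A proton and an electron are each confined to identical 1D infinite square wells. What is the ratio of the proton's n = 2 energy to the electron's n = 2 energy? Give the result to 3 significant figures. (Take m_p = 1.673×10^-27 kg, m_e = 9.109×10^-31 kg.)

5.44×10^-4

E_n ∝ 1/m at fixed n and L, so the ratio is m_e/m_p = 9.109×10^-31/1.673×10^-27 = 5.44×10^-4.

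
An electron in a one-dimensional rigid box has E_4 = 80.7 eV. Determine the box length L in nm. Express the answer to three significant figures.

From E_n = n²h²/(8m_eL²), L = n·h/√(8m_eE_n).
E_4 = 80.7 eV = 1.293×10^-17 J, so L = 4·6.626×10^-34/√(8·9.109×10^-31·1.293×10^-17) = 2.73×10^-10 m = 0.273 nm.

L = 0.273 nm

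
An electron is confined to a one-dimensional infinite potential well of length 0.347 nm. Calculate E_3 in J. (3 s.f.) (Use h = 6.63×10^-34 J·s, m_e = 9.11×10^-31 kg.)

E_3 = 4.51×10^-18 J

For an infinite well E_n = n²h²/(8m_eL²), so E_1 = h²/(8m_eL²) = (6.63×10^-34)²/(8·9.11×10^-31·(3.47×10^-10 m)²) = 5.009×10^-19 J.
Then E_3 = 3²·E_1 = 9·5.009×10^-19 J = 4.51×10^-18 J.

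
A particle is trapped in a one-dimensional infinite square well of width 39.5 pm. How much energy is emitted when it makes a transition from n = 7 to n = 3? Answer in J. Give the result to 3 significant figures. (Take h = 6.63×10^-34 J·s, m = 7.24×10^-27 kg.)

E_1 = h²/(8mL²) = 4.864×10^-21 J.
|ΔE| = |7² − 3²|·E_1 = 40·4.864×10^-21 J = 1.95×10^-19 J.

|ΔE| = 1.95×10^-19 J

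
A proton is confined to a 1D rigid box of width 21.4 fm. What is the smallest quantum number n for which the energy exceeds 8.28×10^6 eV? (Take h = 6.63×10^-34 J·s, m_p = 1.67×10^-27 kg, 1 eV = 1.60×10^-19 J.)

E_1 = h²/(8m_pL²) = 7.184×10^-14 J = 4.490×10^5 eV.
Need n² > 8.28×10^6/4.490×10^5 = 18.44, i.e. n > 4.294.
The smallest integer satisfying this is n = 5.

n = 5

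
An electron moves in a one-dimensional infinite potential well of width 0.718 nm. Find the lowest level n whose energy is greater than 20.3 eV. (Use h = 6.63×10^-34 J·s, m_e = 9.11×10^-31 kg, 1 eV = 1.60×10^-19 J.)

E_1 = h²/(8m_eL²) = 1.170×10^-19 J = 0.7313 eV.
Need n² > 20.3/0.7313 = 27.76, i.e. n > 5.269.
The smallest integer satisfying this is n = 6.

n = 6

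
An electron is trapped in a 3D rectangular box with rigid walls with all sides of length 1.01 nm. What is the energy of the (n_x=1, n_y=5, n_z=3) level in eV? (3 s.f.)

E = 12.9 eV

For a 3D rectangular well E = (h²/8m_e)·Σ n_i²/L_i² = (6.626×10^-34)²/(8·9.109×10^-31) · [1²/(1.01 nm)² + 5²/(1.01 nm)² + 3²/(1.01 nm)²].
Evaluating gives E = 2.067×10^-18 J = 12.9 eV.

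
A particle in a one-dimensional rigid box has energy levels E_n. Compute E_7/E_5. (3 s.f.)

1.96

E_n ∝ n², so E_7/E_5 = 7²/5² = 49/25 = 1.96.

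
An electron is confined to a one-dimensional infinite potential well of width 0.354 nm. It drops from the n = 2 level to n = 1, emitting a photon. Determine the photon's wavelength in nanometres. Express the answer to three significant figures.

λ = 138 nm

E_1 = h²/(8m_eL²) = 4.808×10^-19 J, so ΔE = (2² − 1²)E_1 = 1.442×10^-18 J.
λ = hc/ΔE = (6.626×10^-34·2.998×10^8)/1.442×10^-18 = 1.38×10^-7 m = 138 nm.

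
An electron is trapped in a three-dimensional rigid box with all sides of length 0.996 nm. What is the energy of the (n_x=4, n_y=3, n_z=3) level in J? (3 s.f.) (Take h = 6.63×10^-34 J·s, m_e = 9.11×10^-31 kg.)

For a 3D rectangular well E = (h²/8m_e)·Σ n_i²/L_i² = (6.63×10^-34)²/(8·9.11×10^-31) · [4²/(0.996 nm)² + 3²/(0.996 nm)² + 3²/(0.996 nm)²].
Evaluating gives E = 2.07×10^-18 J.

E = 2.07×10^-18 J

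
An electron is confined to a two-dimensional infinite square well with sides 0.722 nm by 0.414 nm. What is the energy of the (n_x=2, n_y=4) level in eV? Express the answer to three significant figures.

For a 2D rectangular well E = (h²/8m_e)·Σ n_i²/L_i² = (6.626×10^-34)²/(8·9.109×10^-31) · [2²/(0.722 nm)² + 4²/(0.414 nm)²].
Evaluating gives E = 6.087×10^-18 J = 38.0 eV.

E = 38.0 eV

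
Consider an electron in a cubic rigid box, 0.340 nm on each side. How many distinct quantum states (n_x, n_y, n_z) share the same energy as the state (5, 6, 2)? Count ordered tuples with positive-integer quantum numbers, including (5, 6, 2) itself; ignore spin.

degeneracy = 6

The level has n_x² + n_y² + n_z² = 65. The ordered positive-integer solutions are (2, 5, 6), (2, 6, 5), (5, 2, 6), (5, 6, 2), (6, 2, 5), (6, 5, 2).
That gives 6 states.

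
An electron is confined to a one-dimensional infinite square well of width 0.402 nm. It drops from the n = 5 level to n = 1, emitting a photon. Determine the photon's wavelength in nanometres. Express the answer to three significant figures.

E_1 = h²/(8m_eL²) = 3.728×10^-19 J, so ΔE = (5² − 1²)E_1 = 8.947×10^-18 J.
λ = hc/ΔE = (6.626×10^-34·2.998×10^8)/8.947×10^-18 = 2.22×10^-8 m = 22.2 nm.

λ = 22.2 nm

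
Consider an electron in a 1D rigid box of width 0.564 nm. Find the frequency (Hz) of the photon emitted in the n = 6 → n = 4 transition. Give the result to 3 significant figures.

E_1 = h²/(8m_eL²) = 1.894×10^-19 J and ΔE = (6² − 4²)E_1 = 3.788×10^-18 J.
f = ΔE/h = 3.788×10^-18/6.626×10^-34 = 5.72×10^15 Hz.

f = 5.72×10^15 Hz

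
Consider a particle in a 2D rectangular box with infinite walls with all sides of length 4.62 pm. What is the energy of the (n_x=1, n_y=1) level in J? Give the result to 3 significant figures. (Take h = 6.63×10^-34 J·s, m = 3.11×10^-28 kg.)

For a 2D rectangular well E = (h²/8m)·Σ n_i²/L_i² = (6.63×10^-34)²/(8·3.11×10^-28) · [1²/(4.62 pm)² + 1²/(4.62 pm)²].
Evaluating gives E = 1.66×10^-17 J.

E = 1.66×10^-17 J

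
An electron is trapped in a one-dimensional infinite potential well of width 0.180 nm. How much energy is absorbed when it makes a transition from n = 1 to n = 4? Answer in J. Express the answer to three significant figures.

E_1 = h²/(8m_eL²) = 1.860×10^-18 J.
|ΔE| = |1² − 4²|·E_1 = 15·1.860×10^-18 J = 2.79×10^-17 J.

|ΔE| = 2.79×10^-17 J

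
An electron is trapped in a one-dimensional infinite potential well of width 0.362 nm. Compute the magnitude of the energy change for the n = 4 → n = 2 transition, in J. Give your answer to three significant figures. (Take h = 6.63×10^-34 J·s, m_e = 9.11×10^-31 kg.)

|ΔE| = 5.52×10^-18 J

E_1 = h²/(8m_eL²) = 4.603×10^-19 J.
|ΔE| = |4² − 2²|·E_1 = 12·4.603×10^-19 J = 5.52×10^-18 J.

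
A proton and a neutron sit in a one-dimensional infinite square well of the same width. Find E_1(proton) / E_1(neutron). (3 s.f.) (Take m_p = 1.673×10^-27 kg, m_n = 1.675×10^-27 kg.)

E_n ∝ 1/m at fixed n and L, so the ratio is m_n/m_p = 1.675×10^-27/1.673×10^-27 = 1.00.

1.00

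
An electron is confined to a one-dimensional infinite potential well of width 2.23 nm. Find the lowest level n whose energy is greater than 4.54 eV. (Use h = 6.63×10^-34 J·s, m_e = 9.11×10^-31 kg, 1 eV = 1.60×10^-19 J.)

n = 8

E_1 = h²/(8m_eL²) = 1.213×10^-20 J = 0.07581 eV.
Need n² > 4.54/0.07581 = 59.89, i.e. n > 7.739.
The smallest integer satisfying this is n = 8.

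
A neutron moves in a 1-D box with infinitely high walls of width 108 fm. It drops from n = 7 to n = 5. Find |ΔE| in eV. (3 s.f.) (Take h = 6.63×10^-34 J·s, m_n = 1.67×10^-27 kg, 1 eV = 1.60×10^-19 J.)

E_1 = h²/(8m_nL²) = 2.821×10^-15 J.
|ΔE| = |7² − 5²|·E_1 = 24·2.821×10^-15 J = 6.770×10^-14 J = 4.23×10^5 eV.

|ΔE| = 4.23×10^5 eV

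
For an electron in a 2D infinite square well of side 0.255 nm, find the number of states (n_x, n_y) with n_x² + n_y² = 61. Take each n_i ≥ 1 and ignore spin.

The level has n_x² + n_y² = 61. The ordered positive-integer solutions are (5, 6), (6, 5).
That gives 2 states.

degeneracy = 2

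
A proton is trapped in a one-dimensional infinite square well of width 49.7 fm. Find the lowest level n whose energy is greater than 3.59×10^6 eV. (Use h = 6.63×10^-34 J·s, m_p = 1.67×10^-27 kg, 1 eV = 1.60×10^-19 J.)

n = 7

E_1 = h²/(8m_pL²) = 1.332×10^-14 J = 8.325×10^4 eV.
Need n² > 3.59×10^6/8.325×10^4 = 43.12, i.e. n > 6.567.
The smallest integer satisfying this is n = 7.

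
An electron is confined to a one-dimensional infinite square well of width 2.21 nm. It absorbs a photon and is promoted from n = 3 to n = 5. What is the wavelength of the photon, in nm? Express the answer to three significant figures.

λ = 1.01×10^3 nm

E_1 = h²/(8m_eL²) = 1.234×10^-20 J, so ΔE = (5² − 3²)E_1 = 1.974×10^-19 J.
λ = hc/ΔE = (6.626×10^-34·2.998×10^8)/1.974×10^-19 = 1.01×10^-6 m = 1.01×10^3 nm.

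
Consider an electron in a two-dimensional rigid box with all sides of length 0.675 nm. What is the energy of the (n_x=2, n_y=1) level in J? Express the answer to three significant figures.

For a 2D rectangular well E = (h²/8m_e)·Σ n_i²/L_i² = (6.626×10^-34)²/(8·9.109×10^-31) · [2²/(0.675 nm)² + 1²/(0.675 nm)²].
Evaluating gives E = 6.61×10^-19 J.

E = 6.61×10^-19 J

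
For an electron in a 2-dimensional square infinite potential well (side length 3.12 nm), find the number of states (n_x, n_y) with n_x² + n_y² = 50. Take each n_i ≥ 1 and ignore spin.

The level has n_x² + n_y² = 50. The ordered positive-integer solutions are (1, 7), (5, 5), (7, 1).
That gives 3 states.

degeneracy = 3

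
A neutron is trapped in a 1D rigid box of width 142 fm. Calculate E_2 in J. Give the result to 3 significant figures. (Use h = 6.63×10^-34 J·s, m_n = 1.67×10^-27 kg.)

E_2 = 6.53×10^-15 J

For an infinite well E_n = n²h²/(8m_nL²), so E_1 = h²/(8m_nL²) = (6.63×10^-34)²/(8·1.67×10^-27·(1.42×10^-13 m)²) = 1.632×10^-15 J.
Then E_2 = 2²·E_1 = 4·1.632×10^-15 J = 6.53×10^-15 J.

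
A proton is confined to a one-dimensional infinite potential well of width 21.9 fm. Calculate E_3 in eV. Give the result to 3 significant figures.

E_3 = 3.84×10^6 eV

For an infinite well E_n = n²h²/(8m_pL²), so E_1 = h²/(8m_pL²) = (6.626×10^-34)²/(8·1.673×10^-27·(2.19×10^-14 m)²) = 6.840×10^-14 J.
Then E_3 = 3²·E_1 = 9·6.840×10^-14 J = 6.156×10^-13 J.
Converting, E_3 = 6.156×10^-13 J / (1.602×10^-19 J/eV) = 3.84×10^6 eV.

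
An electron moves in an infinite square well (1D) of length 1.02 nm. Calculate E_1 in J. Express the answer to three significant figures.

For an infinite well E_n = n²h²/(8m_eL²), so E_1 = h²/(8m_eL²) = (6.626×10^-34)²/(8·9.109×10^-31·(1.02×10^-9 m)²) = 5.791×10^-20 J.

E_1 = 5.79×10^-20 J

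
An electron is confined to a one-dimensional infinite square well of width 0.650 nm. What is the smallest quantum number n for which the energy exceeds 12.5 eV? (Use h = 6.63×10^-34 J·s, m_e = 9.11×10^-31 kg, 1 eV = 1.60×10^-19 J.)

E_1 = h²/(8m_eL²) = 1.428×10^-19 J = 0.8925 eV.
Need n² > 12.5/0.8925 = 14.01, i.e. n > 3.743.
The smallest integer satisfying this is n = 4.

n = 4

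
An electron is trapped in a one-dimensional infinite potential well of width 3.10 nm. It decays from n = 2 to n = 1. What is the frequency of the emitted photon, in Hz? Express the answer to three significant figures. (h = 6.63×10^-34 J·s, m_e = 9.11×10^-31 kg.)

E_1 = h²/(8m_eL²) = 6.276×10^-21 J and ΔE = (2² − 1²)E_1 = 1.883×10^-20 J.
f = ΔE/h = 1.883×10^-20/6.63×10^-34 = 2.84×10^13 Hz.

f = 2.84×10^13 Hz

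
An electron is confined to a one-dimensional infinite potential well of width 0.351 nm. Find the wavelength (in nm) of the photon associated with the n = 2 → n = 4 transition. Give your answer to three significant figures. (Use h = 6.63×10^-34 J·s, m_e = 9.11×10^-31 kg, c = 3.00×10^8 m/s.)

λ = 33.9 nm

E_1 = h²/(8m_eL²) = 4.896×10^-19 J, so ΔE = (4² − 2²)E_1 = 5.875×10^-18 J.
λ = hc/ΔE = (6.63×10^-34·3.00×10^8)/5.875×10^-18 = 3.39×10^-8 m = 33.9 nm.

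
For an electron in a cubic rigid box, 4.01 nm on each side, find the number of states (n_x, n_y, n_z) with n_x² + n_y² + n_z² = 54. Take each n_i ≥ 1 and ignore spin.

degeneracy = 12

The level has n_x² + n_y² + n_z² = 54. The ordered positive-integer solutions are (1, 2, 7), (1, 7, 2), (2, 1, 7), (2, 5, 5), (2, 7, 1), (3, 3, 6), (3, 6, 3), (5, 2, 5), (5, 5, 2), (6, 3, 3), (7, 1, 2), (7, 2, 1).
That gives 12 states.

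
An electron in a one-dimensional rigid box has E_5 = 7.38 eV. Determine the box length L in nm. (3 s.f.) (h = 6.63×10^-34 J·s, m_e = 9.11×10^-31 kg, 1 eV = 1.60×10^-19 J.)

L = 1.13 nm

From E_n = n²h²/(8m_eL²), L = n·h/√(8m_eE_n).
E_5 = 7.38 eV = 1.181×10^-18 J, so L = 5·6.63×10^-34/√(8·9.11×10^-31·1.181×10^-18) = 1.13×10^-9 m = 1.13 nm.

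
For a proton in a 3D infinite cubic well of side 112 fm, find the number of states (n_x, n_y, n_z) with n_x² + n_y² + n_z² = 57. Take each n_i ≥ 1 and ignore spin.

The level has n_x² + n_y² + n_z² = 57. The ordered positive-integer solutions are (2, 2, 7), (2, 7, 2), (4, 4, 5), (4, 5, 4), (5, 4, 4), (7, 2, 2).
That gives 6 states.

degeneracy = 6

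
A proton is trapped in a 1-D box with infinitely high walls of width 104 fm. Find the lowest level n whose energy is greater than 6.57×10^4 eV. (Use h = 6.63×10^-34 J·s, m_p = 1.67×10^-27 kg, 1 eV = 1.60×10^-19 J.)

n = 2

E_1 = h²/(8m_pL²) = 3.042×10^-15 J = 1.901×10^4 eV.
Need n² > 6.57×10^4/1.901×10^4 = 3.456, i.e. n > 1.859.
The smallest integer satisfying this is n = 2.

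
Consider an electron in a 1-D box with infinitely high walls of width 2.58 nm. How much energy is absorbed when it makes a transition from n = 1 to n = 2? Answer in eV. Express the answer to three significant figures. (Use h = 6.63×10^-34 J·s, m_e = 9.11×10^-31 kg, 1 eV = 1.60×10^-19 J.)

E_1 = h²/(8m_eL²) = 9.061×10^-21 J.
|ΔE| = |1² − 2²|·E_1 = 3·9.061×10^-21 J = 2.718×10^-20 J = 0.170 eV.

|ΔE| = 0.170 eV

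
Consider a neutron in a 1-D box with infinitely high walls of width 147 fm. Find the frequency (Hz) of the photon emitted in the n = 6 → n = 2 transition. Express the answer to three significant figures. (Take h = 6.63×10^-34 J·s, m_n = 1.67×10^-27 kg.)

E_1 = h²/(8m_nL²) = 1.523×10^-15 J and ΔE = (6² − 2²)E_1 = 4.874×10^-14 J.
f = ΔE/h = 4.874×10^-14/6.63×10^-34 = 7.35×10^19 Hz.

f = 7.35×10^19 Hz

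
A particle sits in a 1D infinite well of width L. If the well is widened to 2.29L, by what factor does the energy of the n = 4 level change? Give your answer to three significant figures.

E_n ∝ 1/L², so the energy scales by 1/2.29² = 0.191.

0.191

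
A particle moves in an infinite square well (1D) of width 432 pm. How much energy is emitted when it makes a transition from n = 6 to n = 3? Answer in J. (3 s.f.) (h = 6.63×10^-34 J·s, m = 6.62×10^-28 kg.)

|ΔE| = 1.20×10^-20 J

E_1 = h²/(8mL²) = 4.447×10^-22 J.
|ΔE| = |6² − 3²|·E_1 = 27·4.447×10^-22 J = 1.20×10^-20 J.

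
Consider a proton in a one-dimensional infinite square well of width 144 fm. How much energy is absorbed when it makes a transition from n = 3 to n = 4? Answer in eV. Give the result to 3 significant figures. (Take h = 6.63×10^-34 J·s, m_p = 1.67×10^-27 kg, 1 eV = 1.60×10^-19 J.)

E_1 = h²/(8m_pL²) = 1.587×10^-15 J.
|ΔE| = |3² − 4²|·E_1 = 7·1.587×10^-15 J = 1.111×10^-14 J = 6.94×10^4 eV.

|ΔE| = 6.94×10^4 eV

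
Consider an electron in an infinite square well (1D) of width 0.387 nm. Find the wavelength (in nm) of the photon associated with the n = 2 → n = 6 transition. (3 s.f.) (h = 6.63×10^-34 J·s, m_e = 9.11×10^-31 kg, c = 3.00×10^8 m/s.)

E_1 = h²/(8m_eL²) = 4.027×10^-19 J, so ΔE = (6² − 2²)E_1 = 1.289×10^-17 J.
λ = hc/ΔE = (6.63×10^-34·3.00×10^8)/1.289×10^-17 = 1.54×10^-8 m = 15.4 nm.

λ = 15.4 nm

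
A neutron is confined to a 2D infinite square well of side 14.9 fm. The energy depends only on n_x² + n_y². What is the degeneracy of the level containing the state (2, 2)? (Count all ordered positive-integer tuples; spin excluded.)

The level has n_x² + n_y² = 8. The ordered positive-integer solutions are (2, 2).
That gives 1 state.

degeneracy = 1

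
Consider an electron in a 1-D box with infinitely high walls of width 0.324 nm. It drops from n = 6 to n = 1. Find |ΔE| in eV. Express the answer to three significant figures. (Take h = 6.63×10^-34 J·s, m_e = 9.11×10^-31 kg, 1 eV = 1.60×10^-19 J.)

|ΔE| = 126 eV

E_1 = h²/(8m_eL²) = 5.746×10^-19 J.
|ΔE| = |6² − 1²|·E_1 = 35·5.746×10^-19 J = 2.011×10^-17 J = 126 eV.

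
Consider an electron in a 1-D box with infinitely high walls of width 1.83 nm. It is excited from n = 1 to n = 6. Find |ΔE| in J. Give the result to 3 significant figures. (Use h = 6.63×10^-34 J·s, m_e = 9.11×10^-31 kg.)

|ΔE| = 6.30×10^-19 J

E_1 = h²/(8m_eL²) = 1.801×10^-20 J.
|ΔE| = |1² − 6²|·E_1 = 35·1.801×10^-20 J = 6.30×10^-19 J.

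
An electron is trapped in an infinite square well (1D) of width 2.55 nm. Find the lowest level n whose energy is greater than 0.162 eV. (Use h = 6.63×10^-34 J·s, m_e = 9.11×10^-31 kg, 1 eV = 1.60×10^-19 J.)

E_1 = h²/(8m_eL²) = 9.276×10^-21 J = 0.05798 eV.
Need n² > 0.162/0.05798 = 2.794, i.e. n > 1.672.
The smallest integer satisfying this is n = 2.

n = 2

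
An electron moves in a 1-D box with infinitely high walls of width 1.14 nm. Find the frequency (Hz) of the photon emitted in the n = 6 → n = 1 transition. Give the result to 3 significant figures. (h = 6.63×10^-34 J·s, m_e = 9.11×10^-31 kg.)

f = 2.45×10^15 Hz

E_1 = h²/(8m_eL²) = 4.641×10^-20 J and ΔE = (6² − 1²)E_1 = 1.624×10^-18 J.
f = ΔE/h = 1.624×10^-18/6.63×10^-34 = 2.45×10^15 Hz.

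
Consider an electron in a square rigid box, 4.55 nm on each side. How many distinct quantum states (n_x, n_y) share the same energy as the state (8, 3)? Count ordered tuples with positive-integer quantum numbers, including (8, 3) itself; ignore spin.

The level has n_x² + n_y² = 73. The ordered positive-integer solutions are (3, 8), (8, 3).
That gives 2 states.

degeneracy = 2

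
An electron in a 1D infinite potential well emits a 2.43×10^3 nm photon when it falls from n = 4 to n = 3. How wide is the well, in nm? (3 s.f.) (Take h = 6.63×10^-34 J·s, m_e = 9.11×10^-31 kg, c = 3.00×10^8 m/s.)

L = 2.27 nm

The photon carries ΔE = hc/λ = 6.63×10^-34·3.00×10^8/2.43×10^-6 m = 8.185×10^-20 J.
Since ΔE = (4² − 3²)E_1, E_1 = 1.169×10^-20 J, and L = h/√(8m_eE_1) = 2.27×10^-9 m = 2.27 nm.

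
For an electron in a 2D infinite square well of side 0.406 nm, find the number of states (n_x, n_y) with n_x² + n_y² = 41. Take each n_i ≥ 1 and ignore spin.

degeneracy = 2

The level has n_x² + n_y² = 41. The ordered positive-integer solutions are (4, 5), (5, 4).
That gives 2 states.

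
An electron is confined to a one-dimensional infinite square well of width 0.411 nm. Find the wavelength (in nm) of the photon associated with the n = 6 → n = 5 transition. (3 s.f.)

λ = 50.6 nm

E_1 = h²/(8m_eL²) = 3.567×10^-19 J, so ΔE = (6² − 5²)E_1 = 3.924×10^-18 J.
λ = hc/ΔE = (6.626×10^-34·2.998×10^8)/3.924×10^-18 = 5.06×10^-8 m = 50.6 nm.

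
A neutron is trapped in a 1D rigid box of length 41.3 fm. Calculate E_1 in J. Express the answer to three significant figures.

E_1 = 1.92×10^-14 J

For an infinite well E_n = n²h²/(8m_nL²), so E_1 = h²/(8m_nL²) = (6.626×10^-34)²/(8·1.675×10^-27·(4.13×10^-14 m)²) = 1.921×10^-14 J.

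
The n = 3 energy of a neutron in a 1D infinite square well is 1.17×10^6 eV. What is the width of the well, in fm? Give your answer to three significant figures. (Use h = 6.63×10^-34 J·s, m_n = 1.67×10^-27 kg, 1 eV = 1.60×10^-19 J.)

L = 39.8 fm

From E_n = n²h²/(8m_nL²), L = n·h/√(8m_nE_n).
E_3 = 1.17×10^6 eV = 1.872×10^-13 J, so L = 3·6.63×10^-34/√(8·1.67×10^-27·1.872×10^-13) = 3.98×10^-14 m = 39.8 fm.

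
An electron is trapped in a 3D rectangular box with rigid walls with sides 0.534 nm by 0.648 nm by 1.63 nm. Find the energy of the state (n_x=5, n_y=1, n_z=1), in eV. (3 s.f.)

For a 3D rectangular well E = (h²/8m_e)·Σ n_i²/L_i² = (6.626×10^-34)²/(8·9.109×10^-31) · [5²/(0.534 nm)² + 1²/(0.648 nm)² + 1²/(1.63 nm)²].
Evaluating gives E = 5.448×10^-18 J = 34.0 eV.

E = 34.0 eV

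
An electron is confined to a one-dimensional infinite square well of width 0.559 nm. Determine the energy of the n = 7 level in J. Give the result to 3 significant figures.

For an infinite well E_n = n²h²/(8m_eL²), so E_1 = h²/(8m_eL²) = (6.626×10^-34)²/(8·9.109×10^-31·(5.59×10^-10 m)²) = 1.928×10^-19 J.
Then E_7 = 7²·E_1 = 49·1.928×10^-19 J = 9.45×10^-18 J.

E_7 = 9.45×10^-18 J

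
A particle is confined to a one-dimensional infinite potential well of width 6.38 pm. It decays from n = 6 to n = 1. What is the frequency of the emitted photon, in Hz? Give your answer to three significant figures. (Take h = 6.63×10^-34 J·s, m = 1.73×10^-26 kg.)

E_1 = h²/(8mL²) = 7.803×10^-20 J and ΔE = (6² − 1²)E_1 = 2.731×10^-18 J.
f = ΔE/h = 2.731×10^-18/6.63×10^-34 = 4.12×10^15 Hz.

f = 4.12×10^15 Hz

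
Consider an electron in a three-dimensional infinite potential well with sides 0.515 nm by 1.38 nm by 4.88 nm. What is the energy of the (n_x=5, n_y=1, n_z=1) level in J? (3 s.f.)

E = 5.71×10^-18 J

For a 3D rectangular well E = (h²/8m_e)·Σ n_i²/L_i² = (6.626×10^-34)²/(8·9.109×10^-31) · [5²/(0.515 nm)² + 1²/(1.38 nm)² + 1²/(4.88 nm)²].
Evaluating gives E = 5.71×10^-18 J.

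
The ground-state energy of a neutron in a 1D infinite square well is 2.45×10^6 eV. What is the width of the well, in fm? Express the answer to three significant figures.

L = 9.14 fm

From E_n = n²h²/(8m_nL²), L = n·h/√(8m_nE_n).
E_1 = 2.45×10^6 eV = 3.925×10^-13 J, so L = 1·6.626×10^-34/√(8·1.675×10^-27·3.925×10^-13) = 9.14×10^-15 m = 9.14 fm.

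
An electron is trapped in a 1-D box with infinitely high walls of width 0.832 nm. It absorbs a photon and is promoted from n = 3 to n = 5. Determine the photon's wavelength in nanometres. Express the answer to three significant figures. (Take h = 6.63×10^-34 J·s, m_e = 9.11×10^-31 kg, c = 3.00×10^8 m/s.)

λ = 143 nm

E_1 = h²/(8m_eL²) = 8.713×10^-20 J, so ΔE = (5² − 3²)E_1 = 1.394×10^-18 J.
λ = hc/ΔE = (6.63×10^-34·3.00×10^8)/1.394×10^-18 = 1.43×10^-7 m = 143 nm.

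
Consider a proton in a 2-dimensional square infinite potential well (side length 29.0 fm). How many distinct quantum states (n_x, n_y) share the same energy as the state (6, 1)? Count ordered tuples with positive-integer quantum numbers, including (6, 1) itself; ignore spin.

The level has n_x² + n_y² = 37. The ordered positive-integer solutions are (1, 6), (6, 1).
That gives 2 states.

degeneracy = 2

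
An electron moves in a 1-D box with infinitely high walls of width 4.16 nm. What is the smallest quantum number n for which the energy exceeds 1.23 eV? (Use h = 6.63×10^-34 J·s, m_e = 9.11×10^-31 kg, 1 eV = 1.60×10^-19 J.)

E_1 = h²/(8m_eL²) = 3.485×10^-21 J = 0.02178 eV.
Need n² > 1.23/0.02178 = 56.47, i.e. n > 7.515.
The smallest integer satisfying this is n = 8.

n = 8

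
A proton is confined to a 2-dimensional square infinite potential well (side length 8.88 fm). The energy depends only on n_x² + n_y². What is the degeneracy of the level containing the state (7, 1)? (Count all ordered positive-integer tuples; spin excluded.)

degeneracy = 3

The level has n_x² + n_y² = 50. The ordered positive-integer solutions are (1, 7), (5, 5), (7, 1).
That gives 3 states.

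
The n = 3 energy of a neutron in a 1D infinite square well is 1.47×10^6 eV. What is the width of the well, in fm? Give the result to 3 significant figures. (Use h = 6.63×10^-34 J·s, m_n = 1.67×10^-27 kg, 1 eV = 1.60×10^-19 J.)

L = 35.5 fm

From E_n = n²h²/(8m_nL²), L = n·h/√(8m_nE_n).
E_3 = 1.47×10^6 eV = 2.352×10^-13 J, so L = 3·6.63×10^-34/√(8·1.67×10^-27·2.352×10^-13) = 3.55×10^-14 m = 35.5 fm.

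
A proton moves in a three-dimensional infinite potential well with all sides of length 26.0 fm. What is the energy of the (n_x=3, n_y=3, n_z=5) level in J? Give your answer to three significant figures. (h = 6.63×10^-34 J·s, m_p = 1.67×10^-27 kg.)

For a 3D rectangular well E = (h²/8m_p)·Σ n_i²/L_i² = (6.63×10^-34)²/(8·1.67×10^-27) · [3²/(26.0 fm)² + 3²/(26.0 fm)² + 5²/(26.0 fm)²].
Evaluating gives E = 2.09×10^-12 J.

E = 2.09×10^-12 J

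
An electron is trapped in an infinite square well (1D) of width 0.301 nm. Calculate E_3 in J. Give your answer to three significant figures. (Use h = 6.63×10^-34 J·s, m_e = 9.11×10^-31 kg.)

E_3 = 5.99×10^-18 J

For an infinite well E_n = n²h²/(8m_eL²), so E_1 = h²/(8m_eL²) = (6.63×10^-34)²/(8·9.11×10^-31·(3.01×10^-10 m)²) = 6.657×10^-19 J.
Then E_3 = 3²·E_1 = 9·6.657×10^-19 J = 5.99×10^-18 J.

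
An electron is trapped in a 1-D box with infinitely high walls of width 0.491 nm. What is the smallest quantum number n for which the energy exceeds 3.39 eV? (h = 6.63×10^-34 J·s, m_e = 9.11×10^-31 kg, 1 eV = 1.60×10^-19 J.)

n = 2

E_1 = h²/(8m_eL²) = 2.502×10^-19 J = 1.564 eV.
Need n² > 3.39/1.564 = 2.168, i.e. n > 1.472.
The smallest integer satisfying this is n = 2.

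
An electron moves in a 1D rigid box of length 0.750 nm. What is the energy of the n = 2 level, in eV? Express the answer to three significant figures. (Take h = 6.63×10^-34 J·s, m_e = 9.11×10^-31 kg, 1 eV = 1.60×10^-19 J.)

E_2 = 2.68 eV

For an infinite well E_n = n²h²/(8m_eL²), so E_1 = h²/(8m_eL²) = (6.63×10^-34)²/(8·9.11×10^-31·(7.50×10^-10 m)²) = 1.072×10^-19 J.
Then E_2 = 2²·E_1 = 4·1.072×10^-19 J = 4.288×10^-19 J.
Converting, E_2 = 4.288×10^-19 J / (1.60×10^-19 J/eV) = 2.68 eV.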